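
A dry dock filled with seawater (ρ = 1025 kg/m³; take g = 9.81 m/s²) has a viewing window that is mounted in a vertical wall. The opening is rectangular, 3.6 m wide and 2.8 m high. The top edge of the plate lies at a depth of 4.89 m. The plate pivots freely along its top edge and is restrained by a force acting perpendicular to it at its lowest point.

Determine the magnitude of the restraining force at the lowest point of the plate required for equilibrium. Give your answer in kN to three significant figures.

P ≈ 342 kN

γ = ρg = 1025 × 9.81 / 1000 = 10.05525 kN/m³.
The centroid lies 2.8/2 = 1.4 m below the top edge, so the centroid depth is h_c = 4.89 + 1.4 = 6.29 m.
A = 3.6 × 2.8 = 10.08 m².
Resultant F = γ·h_c·A = 10.05525 × 6.29 × 10.08 = 637.535 kN.
I_c = b·h³/12 = 3.6 × 2.8³/12 = 6.5856 m⁴.
Centre of pressure: y_p = y_c + I_c/(y_c·A) = 6.29 + 6.5856/(6.29 × 10.08) = 6.29 + 0.103869 = 6.39387 m along the plane.
The resultant acts 1.4 + 0.103869 = 1.50387 m (along the plate) below the hinge at the top edge, so the moment about the hinge is M = F × 1.50387 = 637.535 × 1.50387 = 958.77 kN·m.
A normal force at the bottom, 2.8 m from the hinge, must supply this moment: P = 958.77/2.8 = 342.418 kN.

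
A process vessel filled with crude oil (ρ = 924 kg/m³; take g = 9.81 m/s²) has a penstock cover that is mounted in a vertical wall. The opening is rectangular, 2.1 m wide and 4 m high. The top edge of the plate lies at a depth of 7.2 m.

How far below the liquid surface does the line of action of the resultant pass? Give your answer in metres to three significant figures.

h_p = 9.34 m

γ = ρg = 924 × 9.81 / 1000 = 9.06444 kN/m³.
The centroid lies 4/2 = 2 m below the top edge, so the centroid depth is h_c = 7.2 + 2 = 9.2 m.
A = 2.1 × 4 = 8.4 m².
Resultant F = γ·h_c·A = 9.06444 × 9.2 × 8.4 = 700.5 kN.
I_c = b·h³/12 = 2.1 × 4³/12 = 11.2 m⁴.
Centre of pressure: y_p = y_c + I_c/(y_c·A) = 9.2 + 11.2/(9.2 × 8.4) = 9.2 + 0.144928 = 9.34493 m along the plane.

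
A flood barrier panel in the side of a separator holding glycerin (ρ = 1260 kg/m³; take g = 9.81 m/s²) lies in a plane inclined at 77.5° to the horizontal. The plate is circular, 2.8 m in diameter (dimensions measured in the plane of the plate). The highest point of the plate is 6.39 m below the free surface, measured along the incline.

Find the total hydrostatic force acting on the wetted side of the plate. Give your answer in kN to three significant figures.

γ = ρg = 1260 × 9.81 / 1000 = 12.3606 kN/m³.
Let θ = 77.5° be the plate's angle to the horizontal; measure y along the incline from where the plane meets the free surface. Vertical depth h = y·sinθ with sinθ = 0.976296.
The centroid is at the centre, 1.4 m below the top of the plate, so y_c = 6.39 + 1.4 = 7.79 m and h_c = 7.79 × 0.976296 = 7.60535 m.
A = π(1.4)² = 6.15752 m².
Resultant F = γ·h_c·A = 12.3606 × 7.60535 × 6.15752 = 578.848 kN.

F ≈ 579 kN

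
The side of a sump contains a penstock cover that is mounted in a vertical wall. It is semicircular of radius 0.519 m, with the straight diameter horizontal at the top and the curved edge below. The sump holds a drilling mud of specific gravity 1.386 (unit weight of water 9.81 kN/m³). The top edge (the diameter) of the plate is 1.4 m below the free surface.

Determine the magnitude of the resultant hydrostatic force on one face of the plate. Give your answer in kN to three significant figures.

F ≈ 9.32 kN

γ = 1.386 × 9.81 = 13.59666 kN/m³.
The centroid of a semicircle lies 4r/(3π) = 0.22027 m from the diameter, here below the top edge, so the centroid depth is h_c = 1.4 + 0.22027 = 1.62027 m.
A = πr²/2 = π × 0.519²/2 = 0.423111 m².
Resultant F = γ·h_c·A = 13.59666 × 1.62027 × 0.423111 = 9.32125 kN.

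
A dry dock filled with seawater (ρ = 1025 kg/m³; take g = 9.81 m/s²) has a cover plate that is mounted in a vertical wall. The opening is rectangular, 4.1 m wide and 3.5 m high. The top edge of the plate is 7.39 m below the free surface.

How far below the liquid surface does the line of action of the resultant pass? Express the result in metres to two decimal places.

h_p = 9.25 m

γ = ρg = 1025 × 9.81 / 1000 = 10.05525 kN/m³.
The centroid lies 3.5/2 = 1.75 m below the top edge, so the centroid depth is h_c = 7.39 + 1.75 = 9.14 m.
A = 4.1 × 3.5 = 14.35 m².
Resultant F = γ·h_c·A = 10.05525 × 9.14 × 14.35 = 1318.84 kN.
I_c = b·h³/12 = 4.1 × 3.5³/12 = 14.649 m⁴.
Centre of pressure: y_p = y_c + I_c/(y_c·A) = 9.14 + 14.649/(9.14 × 14.35) = 9.14 + 0.111689 = 9.25169 m along the plane.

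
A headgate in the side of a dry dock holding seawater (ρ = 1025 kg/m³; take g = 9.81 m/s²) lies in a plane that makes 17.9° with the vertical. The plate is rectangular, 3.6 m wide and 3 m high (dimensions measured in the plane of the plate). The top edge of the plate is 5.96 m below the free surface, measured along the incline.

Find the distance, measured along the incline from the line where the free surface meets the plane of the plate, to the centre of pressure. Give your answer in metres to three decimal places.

y_p = 7.561 m

γ = ρg = 1025 × 9.81 / 1000 = 10.05525 kN/m³.
The plate makes 17.9° with the vertical, i.e. θ = 90° − 17.9° = 72.1° to the horizontal. Measuring y along the incline from the free-surface line, vertical depth h = y·sinθ with sinθ = 0.951594.
The centroid lies 3/2 = 1.5 m below the top edge, so y_c = 5.96 + 1.5 = 7.46 m and h_c = 7.46 × 0.951594 = 7.09889 m.
A = 3.6 × 3 = 10.8 m².
Resultant F = γ·h_c·A = 10.05525 × 7.09889 × 10.8 = 770.916 kN.
I_c = b·h³/12 = 3.6 × 3³/12 = 8.1 m⁴.
Centre of pressure: y_p = y_c + I_c/(y_c·A) = 7.46 + 8.1/(7.46 × 10.8) = 7.46 + 0.100536 = 7.56054 m along the plane.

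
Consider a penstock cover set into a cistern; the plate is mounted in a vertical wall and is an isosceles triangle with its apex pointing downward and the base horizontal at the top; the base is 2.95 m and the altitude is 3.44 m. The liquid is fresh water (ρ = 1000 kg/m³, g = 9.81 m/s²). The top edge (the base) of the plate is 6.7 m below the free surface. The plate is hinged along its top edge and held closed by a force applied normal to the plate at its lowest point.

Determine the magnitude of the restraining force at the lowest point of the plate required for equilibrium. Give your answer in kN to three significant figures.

γ = ρg = 1000 × 9.81 = 9810 N/m³ = 9.81 kN/m³.
With the apex down, the centroid sits h/3 = 3.44/3 = 1.14667 m below the base (the top edge), so the centroid depth is h_c = 6.7 + 1.14667 = 7.84667 m.
A = ½ × 2.95 × 3.44 = 5.074 m².
Resultant F = γ·h_c·A = 9.81 × 7.84667 × 5.074 = 390.575 kN.
I_c = b·h³/36 = 2.95 × 3.44³/36 = 3.33576 m⁴.
Centre of pressure: y_p = y_c + I_c/(y_c·A) = 7.84667 + 3.33576/(7.84667 × 5.074) = 7.84667 + 0.0837836 = 7.93045 m along the plane.
The resultant acts 1.14667 + 0.0837836 = 1.23045 m (along the plate) below the hinge at the top edge, so the moment about the hinge is M = F × 1.23045 = 390.575 × 1.23045 = 480.583 kN·m.
A normal force at the bottom, 3.44 m from the hinge, must supply this moment: P = 480.583/3.44 = 139.704 kN.

P ≈ 140 kN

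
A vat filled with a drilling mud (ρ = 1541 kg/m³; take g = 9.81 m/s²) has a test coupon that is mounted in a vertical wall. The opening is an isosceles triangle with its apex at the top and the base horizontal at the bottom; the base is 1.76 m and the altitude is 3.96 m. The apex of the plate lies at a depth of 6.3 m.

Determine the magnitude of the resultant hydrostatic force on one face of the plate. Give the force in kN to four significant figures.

F ≈ 471.0 kN

γ = ρg = 1541 × 9.81 / 1000 = 15.11721 kN/m³.
With the apex up, the centroid sits 2h/3 = 2 × 3.96/3 = 2.64 m below the apex, so the centroid depth is h_c = 6.3 + 2.64 = 8.94 m.
A = ½ × 1.76 × 3.96 = 3.4848 m².
Resultant F = γ·h_c·A = 15.11721 × 8.94 × 3.4848 = 470.963 kN.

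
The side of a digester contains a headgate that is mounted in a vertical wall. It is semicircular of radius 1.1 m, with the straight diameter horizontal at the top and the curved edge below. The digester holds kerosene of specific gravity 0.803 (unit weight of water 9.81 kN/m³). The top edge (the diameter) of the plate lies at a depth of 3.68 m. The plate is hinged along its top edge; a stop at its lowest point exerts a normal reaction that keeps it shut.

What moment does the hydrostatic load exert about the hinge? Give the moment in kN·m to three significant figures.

γ = 0.803 × 9.81 = 7.87743 kN/m³.
The centroid of a semicircle lies 4r/(3π) = 0.466854 m from the diameter, here below the top edge, so the centroid depth is h_c = 3.68 + 0.466854 = 4.14685 m.
A = πr²/2 = π × 1.1²/2 = 1.90066 m².
Resultant F = γ·h_c·A = 7.87743 × 4.14685 × 1.90066 = 62.0879 kN.
I_c = (π/8 − 8/(9π))·r⁴ = 0.109757 × 1.1⁴ = 0.160695 m⁴.
Centre of pressure: y_p = y_c + I_c/(y_c·A) = 4.14685 + 0.160695/(4.14685 × 1.90066) = 4.14685 + 0.0203882 = 4.16724 m along the plane.
The resultant acts 0.466854 + 0.0203882 = 0.487242 m (along the plate) below the hinge at the top edge, so the moment about the hinge is M = F × 0.487242 = 62.0879 × 0.487242 = 30.2518 kN·m.

M ≈ 30.3 kN·m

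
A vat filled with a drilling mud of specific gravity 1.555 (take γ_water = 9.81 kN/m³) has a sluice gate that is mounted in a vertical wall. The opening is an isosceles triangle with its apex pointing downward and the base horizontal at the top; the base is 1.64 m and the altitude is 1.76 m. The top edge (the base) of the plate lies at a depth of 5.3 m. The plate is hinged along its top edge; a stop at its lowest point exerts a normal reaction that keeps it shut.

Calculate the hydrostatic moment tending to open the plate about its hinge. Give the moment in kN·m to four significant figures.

γ = 1.555 × 9.81 = 15.25455 kN/m³.
With the apex down, the centroid sits h/3 = 1.76/3 = 0.586667 m below the base (the top edge), so the centroid depth is h_c = 5.3 + 0.586667 = 5.88667 m.
A = ½ × 1.64 × 1.76 = 1.4432 m².
Resultant F = γ·h_c·A = 15.25455 × 5.88667 × 1.4432 = 129.597 kN.
I_c = b·h³/36 = 1.64 × 1.76³/36 = 0.248359 m⁴.
Centre of pressure: y_p = y_c + I_c/(y_c·A) = 5.88667 + 0.248359/(5.88667 × 1.4432) = 5.88667 + 0.0292337 = 5.9159 m along the plane.
The resultant acts 0.586667 + 0.0292337 = 0.615901 m (along the plate) below the hinge at the top edge, so the moment about the hinge is M = F × 0.615901 = 129.597 × 0.615901 = 79.8189 kN·m.

M ≈ 79.82 kN·m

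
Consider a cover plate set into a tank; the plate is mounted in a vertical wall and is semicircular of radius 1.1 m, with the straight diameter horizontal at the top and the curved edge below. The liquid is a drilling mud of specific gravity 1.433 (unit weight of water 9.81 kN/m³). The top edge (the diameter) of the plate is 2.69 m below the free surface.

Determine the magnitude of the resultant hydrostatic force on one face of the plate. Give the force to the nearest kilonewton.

γ = 1.433 × 9.81 = 14.05773 kN/m³.
The centroid of a semicircle lies 4r/(3π) = 0.466854 m from the diameter, here below the top edge, so the centroid depth is h_c = 2.69 + 0.466854 = 3.15685 m.
A = πr²/2 = π × 1.1²/2 = 1.90066 m².
Resultant F = γ·h_c·A = 14.05773 × 3.15685 × 1.90066 = 84.3478 kN.

F ≈ 84 kN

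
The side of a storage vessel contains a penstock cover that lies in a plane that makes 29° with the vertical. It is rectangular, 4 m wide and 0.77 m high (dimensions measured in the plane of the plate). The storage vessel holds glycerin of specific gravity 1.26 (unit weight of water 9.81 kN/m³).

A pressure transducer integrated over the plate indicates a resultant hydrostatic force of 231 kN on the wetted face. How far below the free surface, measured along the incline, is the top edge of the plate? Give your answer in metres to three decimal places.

γ = 1.26 × 9.81 = 12.3606 kN/m³.
A = 4 × 0.77 = 3.08 m².
From F = γ·h_c·A, the centroid depth is h_c = 231/(12.3606 × 3.08) = 6.06767 m.
The plate makes 29° with the vertical, i.e. θ = 90° − 29° = 61° to the horizontal. Measuring y along the incline from the free-surface line, vertical depth h = y·sinθ with sinθ = 0.874620.
Along the incline, y_c = h_c/sinθ = 6.06767/0.874620 = 6.93749 m.
The centroid lies 0.77/2 = 0.385 m below the top edge, so the top edge sits at y_top = 6.93749 − 0.385 = 6.55249 m along the incline.

y_top ≈ 6.552 m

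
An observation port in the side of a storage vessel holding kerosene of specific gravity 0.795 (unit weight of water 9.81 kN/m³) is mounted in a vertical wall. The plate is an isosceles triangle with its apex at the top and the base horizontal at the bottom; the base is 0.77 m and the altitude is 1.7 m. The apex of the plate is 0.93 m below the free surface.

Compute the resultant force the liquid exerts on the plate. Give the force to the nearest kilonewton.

F ≈ 11 kN

γ = 0.795 × 9.81 = 7.79895 kN/m³.
With the apex up, the centroid sits 2h/3 = 2 × 1.7/3 = 1.13333 m below the apex, so the centroid depth is h_c = 0.93 + 1.13333 = 2.06333 m.
A = ½ × 0.77 × 1.7 = 0.6545 m².
Resultant F = γ·h_c·A = 7.79895 × 2.06333 × 0.6545 = 10.5321 kN.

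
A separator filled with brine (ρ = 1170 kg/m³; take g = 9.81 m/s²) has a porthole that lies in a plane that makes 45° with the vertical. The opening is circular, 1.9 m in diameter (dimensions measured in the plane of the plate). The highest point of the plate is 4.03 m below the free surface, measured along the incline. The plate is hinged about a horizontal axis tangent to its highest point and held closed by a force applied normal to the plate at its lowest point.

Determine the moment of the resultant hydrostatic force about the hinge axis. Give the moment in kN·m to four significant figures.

M ≈ 114.1 kN·m

γ = ρg = 1170 × 9.81 / 1000 = 11.4777 kN/m³.
The plate makes 45° with the vertical, i.e. θ = 90° − 45° = 45° to the horizontal. Measuring y along the incline from the free-surface line, vertical depth h = y·sinθ with sinθ = 0.707107.
The centroid is at the centre, 0.95 m below the top of the plate, so y_c = 4.03 + 0.95 = 4.98 m and h_c = 4.98 × 0.707107 = 3.52139 m.
A = π(0.95)² = 2.83529 m².
Resultant F = γ·h_c·A = 11.4777 × 3.52139 × 2.83529 = 114.595 kN.
I_c = πr⁴/4 = π × 0.95⁴/4 = 0.639712 m⁴.
Centre of pressure: y_p = y_c + I_c/(y_c·A) = 4.98 + 0.639712/(4.98 × 2.83529) = 4.98 + 0.0453062 = 5.02531 m along the plane.
The resultant acts 0.95 + 0.0453062 = 0.995306 m (along the plate) below the hinge at the top edge, so the moment about the hinge is M = F × 0.995306 = 114.595 × 0.995306 = 114.057 kN·m.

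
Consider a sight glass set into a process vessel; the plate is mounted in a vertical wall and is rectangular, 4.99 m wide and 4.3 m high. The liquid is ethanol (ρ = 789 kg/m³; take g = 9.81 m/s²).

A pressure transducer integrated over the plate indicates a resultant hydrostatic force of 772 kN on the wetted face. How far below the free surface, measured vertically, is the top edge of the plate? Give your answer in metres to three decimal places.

d_top ≈ 2.498 m

γ = ρg = 789 × 9.81 / 1000 = 7.74009 kN/m³.
A = 4.99 × 4.3 = 21.457 m².
From F = γ·h_c·A, the centroid depth is h_c = 772/(7.74009 × 21.457) = 4.64839 m.
The centroid lies 4.3/2 = 2.15 m below the top edge, so the top edge sits at h_top = 4.64839 − 2.15 = 2.49839 m below the surface.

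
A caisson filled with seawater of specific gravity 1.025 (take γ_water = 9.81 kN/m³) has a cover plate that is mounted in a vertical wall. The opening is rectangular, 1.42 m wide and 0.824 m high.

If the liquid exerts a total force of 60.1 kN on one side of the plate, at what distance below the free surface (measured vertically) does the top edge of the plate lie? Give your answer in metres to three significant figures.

γ = 1.025 × 9.81 = 10.05525 kN/m³.
A = 1.42 × 0.824 = 1.17008 m².
From F = γ·h_c·A, the centroid depth is h_c = 60.1/(10.05525 × 1.17008) = 5.10818 m.
The centroid lies 0.824/2 = 0.412 m below the top edge, so the top edge sits at h_top = 5.10818 − 0.412 = 4.69618 m below the surface.

d_top ≈ 4.70 m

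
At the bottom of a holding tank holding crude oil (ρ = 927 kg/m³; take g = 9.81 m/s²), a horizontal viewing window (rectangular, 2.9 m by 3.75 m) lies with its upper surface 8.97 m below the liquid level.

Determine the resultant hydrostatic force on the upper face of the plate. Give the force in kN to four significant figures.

γ = ρg = 927 × 9.81 / 1000 = 9.09387 kN/m³.
The plate is horizontal, so pressure is uniform at p = γ·h = 9.09387 × 8.97 = 81.572 kN/m².
A = 2.9 × 3.75 = 10.875 m².
F = p·A = 81.572 × 10.875 = 887.096 kN.

F ≈ 887.1 kN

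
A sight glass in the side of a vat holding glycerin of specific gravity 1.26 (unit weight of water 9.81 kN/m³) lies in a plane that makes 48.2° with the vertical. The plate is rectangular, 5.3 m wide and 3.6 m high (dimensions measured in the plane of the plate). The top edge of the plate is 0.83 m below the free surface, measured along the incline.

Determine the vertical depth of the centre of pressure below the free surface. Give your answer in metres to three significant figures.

γ = 1.26 × 9.81 = 12.3606 kN/m³.
The plate makes 48.2° with the vertical, i.e. θ = 90° − 48.2° = 41.8° to the horizontal. Measuring y along the incline from the free-surface line, vertical depth h = y·sinθ with sinθ = 0.666532.
The centroid lies 3.6/2 = 1.8 m below the top edge, so y_c = 0.83 + 1.8 = 2.63 m and h_c = 2.63 × 0.666532 = 1.75298 m.
A = 5.3 × 3.6 = 19.08 m².
Resultant F = γ·h_c·A = 12.3606 × 1.75298 × 19.08 = 413.423 kN.
I_c = b·h³/12 = 5.3 × 3.6³/12 = 20.6064 m⁴.
Centre of pressure: y_p = y_c + I_c/(y_c·A) = 2.63 + 20.6064/(2.63 × 19.08) = 2.63 + 0.410646 = 3.04065 m along the plane.
Vertically, h_p = y_p·sinθ = 3.04065 × 0.666532 = 2.02669 m.

h_p = 2.03 m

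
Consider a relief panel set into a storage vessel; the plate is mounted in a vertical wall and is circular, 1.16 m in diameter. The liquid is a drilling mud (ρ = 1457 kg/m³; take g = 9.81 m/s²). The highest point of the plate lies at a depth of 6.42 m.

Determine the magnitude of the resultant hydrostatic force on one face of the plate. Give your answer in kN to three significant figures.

γ = ρg = 1457 × 9.81 / 1000 = 14.29317 kN/m³.
The centroid is at the centre, 0.58 m below the top of the plate, so the centroid depth is h_c = 6.42 + 0.58 = 7 m.
A = π(0.58)² = 1.05683 m².
Resultant F = γ·h_c·A = 14.29317 × 7 × 1.05683 = 105.738 kN.

F ≈ 106 kN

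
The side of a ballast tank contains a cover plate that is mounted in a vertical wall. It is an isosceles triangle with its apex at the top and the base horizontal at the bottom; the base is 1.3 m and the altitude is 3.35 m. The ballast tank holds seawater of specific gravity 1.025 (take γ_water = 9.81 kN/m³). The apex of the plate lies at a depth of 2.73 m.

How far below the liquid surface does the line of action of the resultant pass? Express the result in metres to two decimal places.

h_p = 5.09 m

γ = 1.025 × 9.81 = 10.05525 kN/m³.
With the apex up, the centroid sits 2h/3 = 2 × 3.35/3 = 2.23333 m below the apex, so the centroid depth is h_c = 2.73 + 2.23333 = 4.96333 m.
A = ½ × 1.3 × 3.35 = 2.1775 m².
Resultant F = γ·h_c·A = 10.05525 × 4.96333 × 2.1775 = 108.674 kN.
I_c = b·h³/36 = 1.3 × 3.35³/36 = 1.35761 m⁴.
Centre of pressure: y_p = y_c + I_c/(y_c·A) = 4.96333 + 1.35761/(4.96333 × 2.1775) = 4.96333 + 0.125616 = 5.08895 m along the plane.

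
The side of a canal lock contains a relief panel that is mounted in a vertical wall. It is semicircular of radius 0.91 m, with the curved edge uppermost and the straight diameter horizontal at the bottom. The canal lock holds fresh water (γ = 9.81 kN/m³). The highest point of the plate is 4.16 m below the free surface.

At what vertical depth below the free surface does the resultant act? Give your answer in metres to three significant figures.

γ = 9.81 kN/m³.
The centroid lies 4r/(3π) = 0.386216 m above the diameter, so r − 4r/(3π) = 0.91 − 0.386216 = 0.523784 m below the topmost point, so the centroid depth is h_c = 4.16 + 0.523784 = 4.68378 m.
A = πr²/2 = π × 0.91²/2 = 1.30078 m².
Resultant F = γ·h_c·A = 9.81 × 4.68378 × 1.30078 = 59.7681 kN.
I_c = (π/8 − 8/(9π))·r⁴ = 0.109757 × 0.91⁴ = 0.0752658 m⁴.
Centre of pressure: y_p = y_c + I_c/(y_c·A) = 4.68378 + 0.0752658/(4.68378 × 1.30078) = 4.68378 + 0.0123537 = 4.69613 m along the plane.

h_p = 4.70 m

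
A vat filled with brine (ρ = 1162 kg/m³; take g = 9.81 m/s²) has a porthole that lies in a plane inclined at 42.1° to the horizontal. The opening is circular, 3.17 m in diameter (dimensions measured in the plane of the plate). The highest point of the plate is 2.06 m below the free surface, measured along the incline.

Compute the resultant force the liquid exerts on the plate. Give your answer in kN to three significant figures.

F ≈ 220 kN

γ = ρg = 1162 × 9.81 / 1000 = 11.39922 kN/m³.
Let θ = 42.1° be the plate's angle to the horizontal; measure y along the incline from where the plane meets the free surface. Vertical depth h = y·sinθ with sinθ = 0.670427.
The centroid is at the centre, 1.585 m below the top of the plate, so y_c = 2.06 + 1.585 = 3.645 m and h_c = 3.645 × 0.670427 = 2.44371 m.
A = π(1.585)² = 7.89239 m².
Resultant F = γ·h_c·A = 11.39922 × 2.44371 × 7.89239 = 219.853 kN.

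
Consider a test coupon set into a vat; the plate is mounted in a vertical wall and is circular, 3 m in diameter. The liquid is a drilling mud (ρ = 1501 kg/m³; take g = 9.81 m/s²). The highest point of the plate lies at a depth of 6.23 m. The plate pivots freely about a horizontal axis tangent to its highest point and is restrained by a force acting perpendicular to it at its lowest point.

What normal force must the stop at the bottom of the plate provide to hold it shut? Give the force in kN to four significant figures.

γ = ρg = 1501 × 9.81 / 1000 = 14.72481 kN/m³.
The centroid is at the centre, 1.5 m below the top of the plate, so the centroid depth is h_c = 6.23 + 1.5 = 7.73 m.
A = π(1.5)² = 7.06858 m².
Resultant F = γ·h_c·A = 14.72481 × 7.73 × 7.06858 = 804.565 kN.
I_c = πr⁴/4 = π × 1.5⁴/4 = 3.97608 m⁴.
Centre of pressure: y_p = y_c + I_c/(y_c·A) = 7.73 + 3.97608/(7.73 × 7.06858) = 7.73 + 0.0727685 = 7.80277 m along the plane.
The resultant acts 1.5 + 0.0727685 = 1.57277 m (along the plate) below the hinge at the top edge, so the moment about the hinge is M = F × 1.57277 = 804.565 × 1.57277 = 1265.4 kN·m.
A normal force at the bottom, 3 m from the hinge, must supply this moment: P = 1265.4/3 = 421.8 kN.

P ≈ 421.8 kN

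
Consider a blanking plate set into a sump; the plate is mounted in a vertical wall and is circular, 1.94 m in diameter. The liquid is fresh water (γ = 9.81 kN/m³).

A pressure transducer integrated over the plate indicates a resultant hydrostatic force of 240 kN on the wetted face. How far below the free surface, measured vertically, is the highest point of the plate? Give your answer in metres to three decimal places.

γ = 9.81 kN/m³.
A = π(0.97)² = 2.95592 m².
From F = γ·h_c·A, the centroid depth is h_c = 240/(9.81 × 2.95592) = 8.27655 m.
The centroid is at the centre, 0.97 m below the top of the plate, so the highest point sits at h_top = 8.27655 − 0.97 = 7.30655 m below the surface.

d_top ≈ 7.307 m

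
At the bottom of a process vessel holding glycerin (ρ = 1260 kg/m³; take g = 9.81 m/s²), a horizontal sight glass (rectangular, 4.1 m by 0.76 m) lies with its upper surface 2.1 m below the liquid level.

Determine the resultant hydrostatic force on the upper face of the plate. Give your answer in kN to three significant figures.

γ = ρg = 1260 × 9.81 / 1000 = 12.3606 kN/m³.
The plate is horizontal, so pressure is uniform at p = γ·h = 12.3606 × 2.1 = 25.9573 kN/m².
A = 4.1 × 0.76 = 3.116 m².
F = p·A = 25.9573 × 3.116 = 80.8829 kN.

F ≈ 80.9 kN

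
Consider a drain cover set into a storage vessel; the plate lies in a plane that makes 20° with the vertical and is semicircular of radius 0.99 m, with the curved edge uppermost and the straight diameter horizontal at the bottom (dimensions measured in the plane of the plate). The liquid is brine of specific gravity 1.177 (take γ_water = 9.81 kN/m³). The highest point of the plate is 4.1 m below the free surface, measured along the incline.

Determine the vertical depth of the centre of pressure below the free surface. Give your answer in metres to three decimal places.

γ = 1.177 × 9.81 = 11.54637 kN/m³.
The plate makes 20° with the vertical, i.e. θ = 90° − 20° = 70° to the horizontal. Measuring y along the incline from the free-surface line, vertical depth h = y·sinθ with sinθ = 0.939693.
The centroid lies 4r/(3π) = 0.420169 m above the diameter, so r − 4r/(3π) = 0.99 − 0.420169 = 0.569831 m below the topmost point, so y_c = 4.1 + 0.569831 = 4.66983 m and h_c = 4.66983 × 0.939693 = 4.38821 m.
A = πr²/2 = π × 0.99²/2 = 1.53954 m².
Resultant F = γ·h_c·A = 11.54637 × 4.38821 × 1.53954 = 78.0053 kN.
I_c = (π/8 − 8/(9π))·r⁴ = 0.109757 × 0.99⁴ = 0.105432 m⁴.
Centre of pressure: y_p = y_c + I_c/(y_c·A) = 4.66983 + 0.105432/(4.66983 × 1.53954) = 4.66983 + 0.0146649 = 4.68449 m along the plane.
Vertically, h_p = y_p·sinθ = 4.68449 × 0.939693 = 4.40198 m.

h_p = 4.402 m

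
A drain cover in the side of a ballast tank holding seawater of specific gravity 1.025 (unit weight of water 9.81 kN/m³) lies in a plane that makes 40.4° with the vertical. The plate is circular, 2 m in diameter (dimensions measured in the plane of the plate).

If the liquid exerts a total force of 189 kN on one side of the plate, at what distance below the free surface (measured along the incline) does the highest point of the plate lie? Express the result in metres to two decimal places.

y_top ≈ 6.86 m

γ = 1.025 × 9.81 = 10.05525 kN/m³.
A = π(1)² = 3.14159 m².
From F = γ·h_c·A, the centroid depth is h_c = 189/(10.05525 × 3.14159) = 5.98301 m.
The plate makes 40.4° with the vertical, i.e. θ = 90° − 40.4° = 49.6° to the horizontal. Measuring y along the incline from the free-surface line, vertical depth h = y·sinθ with sinθ = 0.761538.
Along the incline, y_c = h_c/sinθ = 5.98301/0.761538 = 7.85648 m.
The centroid is at the centre, 1 m below the top of the plate, so the highest point sits at y_top = 7.85648 − 1 = 6.85648 m along the incline.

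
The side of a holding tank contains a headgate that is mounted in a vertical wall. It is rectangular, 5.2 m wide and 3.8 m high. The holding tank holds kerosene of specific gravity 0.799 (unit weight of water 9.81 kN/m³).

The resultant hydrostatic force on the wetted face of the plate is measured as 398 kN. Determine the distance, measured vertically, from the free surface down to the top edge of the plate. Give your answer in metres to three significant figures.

d_top ≈ 0.670 m

γ = 0.799 × 9.81 = 7.83819 kN/m³.
A = 5.2 × 3.8 = 19.76 m².
From F = γ·h_c·A, the centroid depth is h_c = 398/(7.83819 × 19.76) = 2.56969 m.
The centroid lies 3.8/2 = 1.9 m below the top edge, so the top edge sits at h_top = 2.56969 − 1.9 = 0.66969 m below the surface.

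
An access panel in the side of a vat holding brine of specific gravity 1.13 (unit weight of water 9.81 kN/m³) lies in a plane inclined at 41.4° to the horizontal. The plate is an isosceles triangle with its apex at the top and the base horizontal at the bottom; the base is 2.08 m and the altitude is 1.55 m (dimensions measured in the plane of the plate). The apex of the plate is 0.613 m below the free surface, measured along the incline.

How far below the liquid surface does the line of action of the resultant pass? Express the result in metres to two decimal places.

h_p = 1.14 m

γ = 1.13 × 9.81 = 11.0853 kN/m³.
Let θ = 41.4° be the plate's angle to the horizontal; measure y along the incline from where the plane meets the free surface. Vertical depth h = y·sinθ with sinθ = 0.661312.
With the apex up, the centroid sits 2h/3 = 2 × 1.55/3 = 1.03333 m below the apex, so y_c = 0.613 + 1.03333 = 1.64633 m and h_c = 1.64633 × 0.661312 = 1.08874 m.
A = ½ × 2.08 × 1.55 = 1.612 m².
Resultant F = γ·h_c·A = 11.0853 × 1.08874 × 1.612 = 19.4552 kN.
I_c = b·h³/36 = 2.08 × 1.55³/36 = 0.215157 m⁴.
Centre of pressure: y_p = y_c + I_c/(y_c·A) = 1.64633 + 0.215157/(1.64633 × 1.612) = 1.64633 + 0.0810725 = 1.7274 m along the plane.
Vertically, h_p = y_p·sinθ = 1.7274 × 0.661312 = 1.14235 m.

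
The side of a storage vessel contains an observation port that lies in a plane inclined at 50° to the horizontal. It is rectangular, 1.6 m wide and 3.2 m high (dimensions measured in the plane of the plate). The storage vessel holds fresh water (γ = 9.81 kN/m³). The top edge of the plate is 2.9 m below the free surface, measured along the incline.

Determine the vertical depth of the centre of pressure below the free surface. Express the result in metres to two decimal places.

h_p = 3.59 m

γ = 9.81 kN/m³.
Let θ = 50° be the plate's angle to the horizontal; measure y along the incline from where the plane meets the free surface. Vertical depth h = y·sinθ with sinθ = 0.766044.
The centroid lies 3.2/2 = 1.6 m below the top edge, so y_c = 2.9 + 1.6 = 4.5 m and h_c = 4.5 × 0.766044 = 3.4472 m.
A = 1.6 × 3.2 = 5.12 m².
Resultant F = γ·h_c·A = 9.81 × 3.4472 × 5.12 = 173.143 kN.
I_c = b·h³/12 = 1.6 × 3.2³/12 = 4.36907 m⁴.
Centre of pressure: y_p = y_c + I_c/(y_c·A) = 4.5 + 4.36907/(4.5 × 5.12) = 4.5 + 0.18963 = 4.68963 m along the plane.
Vertically, h_p = y_p·sinθ = 4.68963 × 0.766044 = 3.59246 m.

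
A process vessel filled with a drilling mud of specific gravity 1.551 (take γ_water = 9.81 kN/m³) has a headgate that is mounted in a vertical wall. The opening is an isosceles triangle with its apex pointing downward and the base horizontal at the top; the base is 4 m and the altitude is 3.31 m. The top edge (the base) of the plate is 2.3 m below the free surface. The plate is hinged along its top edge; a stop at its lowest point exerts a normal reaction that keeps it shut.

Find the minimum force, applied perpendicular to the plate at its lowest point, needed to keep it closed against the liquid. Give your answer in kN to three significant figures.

γ = 1.551 × 9.81 = 15.21531 kN/m³.
With the apex down, the centroid sits h/3 = 3.31/3 = 1.10333 m below the base (the top edge), so the centroid depth is h_c = 2.3 + 1.10333 = 3.40333 m.
A = ½ × 4 × 3.31 = 6.62 m².
Resultant F = γ·h_c·A = 15.21531 × 3.40333 × 6.62 = 342.802 kN.
I_c = b·h³/36 = 4 × 3.31³/36 = 4.02941 m⁴.
Centre of pressure: y_p = y_c + I_c/(y_c·A) = 3.40333 + 4.02941/(3.40333 × 6.62) = 3.40333 + 0.178846 = 3.58218 m along the plane.
The resultant acts 1.10333 + 0.178846 = 1.28218 m (along the plate) below the hinge at the top edge, so the moment about the hinge is M = F × 1.28218 = 342.802 × 1.28218 = 439.534 kN·m.
A normal force at the bottom, 3.31 m from the hinge, must supply this moment: P = 439.534/3.31 = 132.79 kN.

P ≈ 133 kN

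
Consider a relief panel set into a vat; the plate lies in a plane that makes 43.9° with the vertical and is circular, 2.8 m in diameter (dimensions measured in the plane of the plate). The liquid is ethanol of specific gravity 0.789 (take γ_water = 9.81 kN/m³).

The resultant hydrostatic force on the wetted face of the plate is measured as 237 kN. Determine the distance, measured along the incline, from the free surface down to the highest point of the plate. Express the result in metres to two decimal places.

γ = 0.789 × 9.81 = 7.74009 kN/m³.
A = π(1.4)² = 6.15752 m².
From F = γ·h_c·A, the centroid depth is h_c = 237/(7.74009 × 6.15752) = 4.97275 m.
The plate makes 43.9° with the vertical, i.e. θ = 90° − 43.9° = 46.1° to the horizontal. Measuring y along the incline from the free-surface line, vertical depth h = y·sinθ with sinθ = 0.720551.
Along the incline, y_c = h_c/sinθ = 4.97275/0.720551 = 6.90132 m.
The centroid is at the centre, 1.4 m below the top of the plate, so the highest point sits at y_top = 6.90132 − 1.4 = 5.50132 m along the incline.

y_top ≈ 5.50 m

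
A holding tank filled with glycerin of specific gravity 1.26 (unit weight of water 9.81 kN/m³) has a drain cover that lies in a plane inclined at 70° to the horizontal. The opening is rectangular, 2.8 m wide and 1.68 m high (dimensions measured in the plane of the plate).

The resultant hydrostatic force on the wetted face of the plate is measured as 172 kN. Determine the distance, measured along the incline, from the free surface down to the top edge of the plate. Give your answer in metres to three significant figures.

γ = 1.26 × 9.81 = 12.3606 kN/m³.
A = 2.8 × 1.68 = 4.704 m².
From F = γ·h_c·A, the centroid depth is h_c = 172/(12.3606 × 4.704) = 2.95816 m.
Let θ = 70° be the plate's angle to the horizontal; measure y along the incline from where the plane meets the free surface. Vertical depth h = y·sinθ with sinθ = 0.939693.
Along the incline, y_c = h_c/sinθ = 2.95816/0.939693 = 3.14801 m.
The centroid lies 1.68/2 = 0.84 m below the top edge, so the top edge sits at y_top = 3.14801 − 0.84 = 2.30801 m along the incline.

y_top ≈ 2.31 m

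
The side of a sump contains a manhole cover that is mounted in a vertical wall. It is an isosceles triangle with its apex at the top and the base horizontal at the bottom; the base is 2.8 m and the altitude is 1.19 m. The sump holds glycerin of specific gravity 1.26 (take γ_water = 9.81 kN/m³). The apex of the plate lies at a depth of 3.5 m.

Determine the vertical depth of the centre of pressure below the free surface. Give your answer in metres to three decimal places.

h_p = 4.312 m

γ = 1.26 × 9.81 = 12.3606 kN/m³.
With the apex up, the centroid sits 2h/3 = 2 × 1.19/3 = 0.793333 m below the apex, so the centroid depth is h_c = 3.5 + 0.793333 = 4.29333 m.
A = ½ × 2.8 × 1.19 = 1.666 m².
Resultant F = γ·h_c·A = 12.3606 × 4.29333 × 1.666 = 88.4115 kN.
I_c = b·h³/36 = 2.8 × 1.19³/36 = 0.131068 m⁴.
Centre of pressure: y_p = y_c + I_c/(y_c·A) = 4.29333 + 0.131068/(4.29333 × 1.666) = 4.29333 + 0.0183243 = 4.31165 m along the plane.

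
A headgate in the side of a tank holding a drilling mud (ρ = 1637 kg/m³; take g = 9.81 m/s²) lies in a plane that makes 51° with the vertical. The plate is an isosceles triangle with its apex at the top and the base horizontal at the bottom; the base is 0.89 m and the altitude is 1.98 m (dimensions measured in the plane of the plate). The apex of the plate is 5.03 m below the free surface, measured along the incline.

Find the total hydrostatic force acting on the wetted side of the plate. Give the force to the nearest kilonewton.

F ≈ 57 kN

γ = ρg = 1637 × 9.81 / 1000 = 16.05897 kN/m³.
The plate makes 51° with the vertical, i.e. θ = 90° − 51° = 39° to the horizontal. Measuring y along the incline from the free-surface line, vertical depth h = y·sinθ with sinθ = 0.629320.
With the apex up, the centroid sits 2h/3 = 2 × 1.98/3 = 1.32 m below the apex, so y_c = 5.03 + 1.32 = 6.35 m and h_c = 6.35 × 0.629320 = 3.99618 m.
A = ½ × 0.89 × 1.98 = 0.8811 m².
Resultant F = γ·h_c·A = 16.05897 × 3.99618 × 0.8811 = 56.5442 kN.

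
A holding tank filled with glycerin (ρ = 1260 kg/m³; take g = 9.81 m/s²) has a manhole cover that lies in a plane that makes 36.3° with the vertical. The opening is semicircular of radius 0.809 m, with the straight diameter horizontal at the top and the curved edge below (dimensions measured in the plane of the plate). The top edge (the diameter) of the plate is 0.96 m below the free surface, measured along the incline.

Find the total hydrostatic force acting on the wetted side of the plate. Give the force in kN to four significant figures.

F ≈ 13.35 kN

γ = ρg = 1260 × 9.81 / 1000 = 12.3606 kN/m³.
The plate makes 36.3° with the vertical, i.e. θ = 90° − 36.3° = 53.7° to the horizontal. Measuring y along the incline from the free-surface line, vertical depth h = y·sinθ with sinθ = 0.805928.
The centroid of a semicircle lies 4r/(3π) = 0.34335 m from the diameter, here below the top edge, so y_c = 0.96 + 0.34335 = 1.30335 m and h_c = 1.30335 × 0.805928 = 1.05041 m.
A = πr²/2 = π × 0.809²/2 = 1.02806 m².
Resultant F = γ·h_c·A = 12.3606 × 1.05041 × 1.02806 = 13.348 kN.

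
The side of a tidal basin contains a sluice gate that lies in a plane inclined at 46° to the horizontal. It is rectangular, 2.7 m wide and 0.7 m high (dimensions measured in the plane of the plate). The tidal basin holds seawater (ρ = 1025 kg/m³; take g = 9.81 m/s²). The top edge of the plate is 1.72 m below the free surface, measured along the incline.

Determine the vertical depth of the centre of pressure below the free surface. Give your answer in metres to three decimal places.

h_p = 1.503 m

γ = ρg = 1025 × 9.81 / 1000 = 10.05525 kN/m³.
Let θ = 46° be the plate's angle to the horizontal; measure y along the incline from where the plane meets the free surface. Vertical depth h = y·sinθ with sinθ = 0.719340.
The centroid lies 0.7/2 = 0.35 m below the top edge, so y_c = 1.72 + 0.35 = 2.07 m and h_c = 2.07 × 0.719340 = 1.48903 m.
A = 2.7 × 0.7 = 1.89 m².
Resultant F = γ·h_c·A = 10.05525 × 1.48903 × 1.89 = 28.2982 kN.
I_c = b·h³/12 = 2.7 × 0.7³/12 = 0.077175 m⁴.
Centre of pressure: y_p = y_c + I_c/(y_c·A) = 2.07 + 0.077175/(2.07 × 1.89) = 2.07 + 0.0197262 = 2.08973 m along the plane.
Vertically, h_p = y_p·sinθ = 2.08973 × 0.719340 = 1.50323 m.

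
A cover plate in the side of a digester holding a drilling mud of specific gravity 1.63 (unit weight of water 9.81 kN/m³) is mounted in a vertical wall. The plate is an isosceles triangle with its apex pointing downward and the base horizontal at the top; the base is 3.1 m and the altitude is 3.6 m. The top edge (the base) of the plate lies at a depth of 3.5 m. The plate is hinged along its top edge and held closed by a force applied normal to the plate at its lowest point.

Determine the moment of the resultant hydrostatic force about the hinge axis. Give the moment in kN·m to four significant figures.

γ = 1.63 × 9.81 = 15.9903 kN/m³.
With the apex down, the centroid sits h/3 = 3.6/3 = 1.2 m below the base (the top edge), so the centroid depth is h_c = 3.5 + 1.2 = 4.7 m.
A = ½ × 3.1 × 3.6 = 5.58 m².
Resultant F = γ·h_c·A = 15.9903 × 4.7 × 5.58 = 419.362 kN.
I_c = b·h³/36 = 3.1 × 3.6³/36 = 4.0176 m⁴.
Centre of pressure: y_p = y_c + I_c/(y_c·A) = 4.7 + 4.0176/(4.7 × 5.58) = 4.7 + 0.153191 = 4.85319 m along the plane.
The resultant acts 1.2 + 0.153191 = 1.35319 m (along the plate) below the hinge at the top edge, so the moment about the hinge is M = F × 1.35319 = 419.362 × 1.35319 = 567.476 kN·m.

M ≈ 567.5 kN·m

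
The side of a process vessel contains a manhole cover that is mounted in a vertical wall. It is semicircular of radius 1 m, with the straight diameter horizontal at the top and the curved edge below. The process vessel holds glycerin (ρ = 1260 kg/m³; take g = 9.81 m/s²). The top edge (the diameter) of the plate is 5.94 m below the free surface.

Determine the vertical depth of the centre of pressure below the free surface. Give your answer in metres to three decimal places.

h_p = 6.375 m

γ = ρg = 1260 × 9.81 / 1000 = 12.3606 kN/m³.
The centroid of a semicircle lies 4r/(3π) = 0.424413 m from the diameter, here below the top edge, so the centroid depth is h_c = 5.94 + 0.424413 = 6.36441 m.
A = πr²/2 = π × 1²/2 = 1.5708 m².
Resultant F = γ·h_c·A = 12.3606 × 6.36441 × 1.5708 = 123.572 kN.
I_c = (π/8 − 8/(9π))·r⁴ = 0.109757 × 1⁴ = 0.109757 m⁴.
Centre of pressure: y_p = y_c + I_c/(y_c·A) = 6.36441 + 0.109757/(6.36441 × 1.5708) = 6.36441 + 0.0109788 = 6.37539 m along the plane.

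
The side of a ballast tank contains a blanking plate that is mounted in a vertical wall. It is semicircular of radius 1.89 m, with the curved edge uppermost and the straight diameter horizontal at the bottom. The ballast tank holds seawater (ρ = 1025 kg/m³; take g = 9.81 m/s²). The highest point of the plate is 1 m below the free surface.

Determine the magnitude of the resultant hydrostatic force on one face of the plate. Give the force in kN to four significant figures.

F ≈ 117.8 kN

γ = ρg = 1025 × 9.81 / 1000 = 10.05525 kN/m³.
The centroid lies 4r/(3π) = 0.802141 m above the diameter, so r − 4r/(3π) = 1.89 − 0.802141 = 1.08786 m below the topmost point, so the centroid depth is h_c = 1 + 1.08786 = 2.08786 m.
A = πr²/2 = π × 1.89²/2 = 5.61104 m².
Resultant F = γ·h_c·A = 10.05525 × 2.08786 × 5.61104 = 117.798 kN.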